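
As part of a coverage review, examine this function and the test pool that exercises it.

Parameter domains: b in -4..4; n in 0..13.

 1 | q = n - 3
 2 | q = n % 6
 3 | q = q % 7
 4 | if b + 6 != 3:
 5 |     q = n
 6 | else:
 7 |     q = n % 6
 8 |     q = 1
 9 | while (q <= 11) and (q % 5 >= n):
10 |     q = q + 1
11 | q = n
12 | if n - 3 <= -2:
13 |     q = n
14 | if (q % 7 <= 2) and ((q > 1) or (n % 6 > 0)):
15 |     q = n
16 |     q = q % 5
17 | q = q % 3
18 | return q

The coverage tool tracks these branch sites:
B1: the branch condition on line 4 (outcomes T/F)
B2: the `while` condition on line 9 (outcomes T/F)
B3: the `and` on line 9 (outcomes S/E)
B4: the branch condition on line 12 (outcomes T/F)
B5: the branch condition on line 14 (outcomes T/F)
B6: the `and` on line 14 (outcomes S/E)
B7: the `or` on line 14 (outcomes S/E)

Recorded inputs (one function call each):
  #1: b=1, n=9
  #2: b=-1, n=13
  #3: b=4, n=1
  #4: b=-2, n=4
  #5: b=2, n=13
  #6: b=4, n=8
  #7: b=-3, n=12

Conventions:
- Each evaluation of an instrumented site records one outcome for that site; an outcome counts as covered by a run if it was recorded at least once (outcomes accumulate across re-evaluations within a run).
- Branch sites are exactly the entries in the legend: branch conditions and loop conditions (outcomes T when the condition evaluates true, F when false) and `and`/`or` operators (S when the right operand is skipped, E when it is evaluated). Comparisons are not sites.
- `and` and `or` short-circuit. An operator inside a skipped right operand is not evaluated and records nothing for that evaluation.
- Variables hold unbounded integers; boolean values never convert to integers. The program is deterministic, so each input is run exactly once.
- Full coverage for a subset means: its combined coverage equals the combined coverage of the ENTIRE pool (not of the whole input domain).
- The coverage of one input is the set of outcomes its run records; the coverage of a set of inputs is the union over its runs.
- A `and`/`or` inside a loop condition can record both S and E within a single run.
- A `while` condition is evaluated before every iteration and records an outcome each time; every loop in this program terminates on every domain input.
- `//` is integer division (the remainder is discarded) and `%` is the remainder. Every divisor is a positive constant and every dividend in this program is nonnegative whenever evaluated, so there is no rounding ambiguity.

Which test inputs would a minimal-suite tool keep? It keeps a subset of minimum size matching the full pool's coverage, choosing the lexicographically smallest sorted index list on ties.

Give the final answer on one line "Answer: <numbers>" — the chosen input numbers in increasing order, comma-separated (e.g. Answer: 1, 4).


input #1, b=1, n=9: events B1->T, B3->E, B2->F, B4->F, B6->E, B7->S, B5->T; outcomes B1=T, B2=F, B3=E, B4=F, B5=T, B6=E, B7=S
input #2, b=-1, n=13: events B1->T, B3->S, B2->F, B4->F, B6->S, B5->F; outcomes B1=T, B2=F, B3=S, B4=F, B5=F, B6=S
input #3, b=4, n=1: events B1->T, B3->E, B2->T, B3->E, B2->T, B3->E, B2->T, B3->E, B2->T, B3->E, B2->F, B4->T, B6->E, B7->E, ...; outcomes B1=T, B2=T, B2=F, B3=E, B4=T, B5=T, B6=E, B7=E
input #4, b=-2, n=4: events B1->T, B3->E, B2->T, B3->E, B2->F, B4->F, B6->S, B5->F; outcomes B1=T, B2=T, B2=F, B3=E, B4=F, B5=F, B6=S
input #5, b=2, n=13: events B1->T, B3->S, B2->F, B4->F, B6->S, B5->F; outcomes B1=T, B2=F, B3=S, B4=F, B5=F, B6=S
input #6, b=4, n=8: events B1->T, B3->E, B2->F, B4->F, B6->E, B7->S, B5->T; outcomes B1=T, B2=F, B3=E, B4=F, B5=T, B6=E, B7=S
input #7, b=-3, n=12: events B1->F, B3->E, B2->F, B4->F, B6->S, B5->F; outcomes B1=F, B2=F, B3=E, B4=F, B5=F, B6=S
the full pool covers 14 outcomes: B1=T, B1=F, B2=T, B2=F, B3=S, B3=E, B4=T, B4=F, B5=T, B5=F, B6=S, B6=E, B7=S, B7=E
size 1 is not enough: best union over all size-1 subsets is 8/14
size 2 is not enough: best union over all size-2 subsets is 12/14
size 3 is not enough: best union over all size-3 subsets is 13/14
at size 4, {1, 2, 3, 7} reaches all 14 outcomes; every lexicographically earlier size-4 subset fails
Answer: 1, 2, 3, 7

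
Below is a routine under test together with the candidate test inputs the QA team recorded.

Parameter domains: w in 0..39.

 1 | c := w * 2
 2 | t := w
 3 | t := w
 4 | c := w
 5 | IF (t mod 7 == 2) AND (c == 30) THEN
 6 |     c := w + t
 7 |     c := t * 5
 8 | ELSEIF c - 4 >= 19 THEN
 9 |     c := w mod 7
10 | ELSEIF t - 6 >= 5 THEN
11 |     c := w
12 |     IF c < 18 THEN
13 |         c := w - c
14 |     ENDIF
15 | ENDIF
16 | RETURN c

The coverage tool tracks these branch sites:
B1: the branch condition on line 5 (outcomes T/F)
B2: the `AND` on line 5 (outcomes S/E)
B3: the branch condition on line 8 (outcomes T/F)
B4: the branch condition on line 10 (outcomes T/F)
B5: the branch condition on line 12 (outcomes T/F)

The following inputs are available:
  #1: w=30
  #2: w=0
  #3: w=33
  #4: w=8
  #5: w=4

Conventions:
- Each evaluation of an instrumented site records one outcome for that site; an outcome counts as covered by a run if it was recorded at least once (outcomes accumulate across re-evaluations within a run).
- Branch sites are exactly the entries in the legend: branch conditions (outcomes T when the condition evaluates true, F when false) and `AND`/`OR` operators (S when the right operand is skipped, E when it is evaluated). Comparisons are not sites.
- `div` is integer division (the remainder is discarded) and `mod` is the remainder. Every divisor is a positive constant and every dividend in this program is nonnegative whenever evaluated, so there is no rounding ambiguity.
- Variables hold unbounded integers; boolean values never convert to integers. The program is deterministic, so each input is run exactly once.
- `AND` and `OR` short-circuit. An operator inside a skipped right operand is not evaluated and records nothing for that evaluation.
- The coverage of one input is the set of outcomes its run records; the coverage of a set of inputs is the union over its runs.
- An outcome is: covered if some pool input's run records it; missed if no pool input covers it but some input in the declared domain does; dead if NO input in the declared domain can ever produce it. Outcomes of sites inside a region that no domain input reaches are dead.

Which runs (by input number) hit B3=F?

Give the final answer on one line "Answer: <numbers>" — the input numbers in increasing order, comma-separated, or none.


input #1 (w=30): does not produce B3=F
input #2 (w=0): produces B3=F
input #3 (w=33): does not produce B3=F
input #4 (w=8): produces B3=F
input #5 (w=4): produces B3=F
Answer: 2, 4, 5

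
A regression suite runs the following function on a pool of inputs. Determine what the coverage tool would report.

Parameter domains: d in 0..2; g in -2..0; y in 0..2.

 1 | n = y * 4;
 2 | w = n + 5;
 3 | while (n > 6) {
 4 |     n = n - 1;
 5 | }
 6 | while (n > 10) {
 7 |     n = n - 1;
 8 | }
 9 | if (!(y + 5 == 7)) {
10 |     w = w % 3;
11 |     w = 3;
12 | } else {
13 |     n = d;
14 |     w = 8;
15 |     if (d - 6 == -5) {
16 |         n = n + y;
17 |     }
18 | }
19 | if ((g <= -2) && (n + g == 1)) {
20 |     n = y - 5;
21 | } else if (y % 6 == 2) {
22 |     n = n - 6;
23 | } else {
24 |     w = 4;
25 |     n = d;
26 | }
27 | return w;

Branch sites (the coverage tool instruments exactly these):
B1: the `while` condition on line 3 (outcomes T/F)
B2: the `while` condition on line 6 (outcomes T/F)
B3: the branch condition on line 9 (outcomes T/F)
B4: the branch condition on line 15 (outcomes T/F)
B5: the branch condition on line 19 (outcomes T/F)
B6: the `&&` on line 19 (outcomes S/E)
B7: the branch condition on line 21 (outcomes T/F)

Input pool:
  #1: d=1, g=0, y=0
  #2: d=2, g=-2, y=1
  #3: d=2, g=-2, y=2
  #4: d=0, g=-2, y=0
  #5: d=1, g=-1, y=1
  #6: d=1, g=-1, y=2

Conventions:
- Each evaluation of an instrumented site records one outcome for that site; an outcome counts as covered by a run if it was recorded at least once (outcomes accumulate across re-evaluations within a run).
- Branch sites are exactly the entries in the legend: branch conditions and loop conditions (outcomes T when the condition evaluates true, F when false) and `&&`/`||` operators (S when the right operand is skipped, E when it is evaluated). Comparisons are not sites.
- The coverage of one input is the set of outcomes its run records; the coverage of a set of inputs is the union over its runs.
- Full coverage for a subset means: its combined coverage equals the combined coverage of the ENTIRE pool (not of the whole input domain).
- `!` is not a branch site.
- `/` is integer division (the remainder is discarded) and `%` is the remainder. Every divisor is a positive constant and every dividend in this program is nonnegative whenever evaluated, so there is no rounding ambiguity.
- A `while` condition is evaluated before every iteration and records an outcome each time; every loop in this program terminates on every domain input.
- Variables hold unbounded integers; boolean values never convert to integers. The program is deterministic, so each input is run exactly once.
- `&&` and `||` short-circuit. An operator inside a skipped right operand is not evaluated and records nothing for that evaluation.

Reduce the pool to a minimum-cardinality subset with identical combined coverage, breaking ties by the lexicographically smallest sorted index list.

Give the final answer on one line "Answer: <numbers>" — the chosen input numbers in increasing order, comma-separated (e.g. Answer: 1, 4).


input #1, d=1, g=0, y=0: outcomes B1=F, B2=F, B3=T, B5=F, B6=S, B7=F
input #2, d=2, g=-2, y=1: outcomes B1=F, B2=F, B3=T, B5=F, B6=E, B7=F
input #3, d=2, g=-2, y=2: outcomes B1=T, B1=F, B2=F, B3=F, B4=F, B5=F, B6=E, B7=T
input #4, d=0, g=-2, y=0: outcomes B1=F, B2=F, B3=T, B5=F, B6=E, B7=F
input #5, d=1, g=-1, y=1: outcomes B1=F, B2=F, B3=T, B5=F, B6=S, B7=F
input #6, d=1, g=-1, y=2: outcomes B1=T, B1=F, B2=F, B3=F, B4=T, B5=F, B6=S, B7=T
union over all inputs: B1=T, B1=F, B2=F, B3=T, B3=F, B4=T, B4=F, B5=F, B6=S, B6=E, B7=T, B7=F (12 outcomes)
no size-1 subset reaches all 12 outcomes (best union: 8/12)
no size-2 subset reaches all 12 outcomes (best union: 11/12)
the canonical winner is {1, 3, 6}: size 3, full 12-outcome coverage, earliest index list among size-3 covers
Answer: 1, 3, 6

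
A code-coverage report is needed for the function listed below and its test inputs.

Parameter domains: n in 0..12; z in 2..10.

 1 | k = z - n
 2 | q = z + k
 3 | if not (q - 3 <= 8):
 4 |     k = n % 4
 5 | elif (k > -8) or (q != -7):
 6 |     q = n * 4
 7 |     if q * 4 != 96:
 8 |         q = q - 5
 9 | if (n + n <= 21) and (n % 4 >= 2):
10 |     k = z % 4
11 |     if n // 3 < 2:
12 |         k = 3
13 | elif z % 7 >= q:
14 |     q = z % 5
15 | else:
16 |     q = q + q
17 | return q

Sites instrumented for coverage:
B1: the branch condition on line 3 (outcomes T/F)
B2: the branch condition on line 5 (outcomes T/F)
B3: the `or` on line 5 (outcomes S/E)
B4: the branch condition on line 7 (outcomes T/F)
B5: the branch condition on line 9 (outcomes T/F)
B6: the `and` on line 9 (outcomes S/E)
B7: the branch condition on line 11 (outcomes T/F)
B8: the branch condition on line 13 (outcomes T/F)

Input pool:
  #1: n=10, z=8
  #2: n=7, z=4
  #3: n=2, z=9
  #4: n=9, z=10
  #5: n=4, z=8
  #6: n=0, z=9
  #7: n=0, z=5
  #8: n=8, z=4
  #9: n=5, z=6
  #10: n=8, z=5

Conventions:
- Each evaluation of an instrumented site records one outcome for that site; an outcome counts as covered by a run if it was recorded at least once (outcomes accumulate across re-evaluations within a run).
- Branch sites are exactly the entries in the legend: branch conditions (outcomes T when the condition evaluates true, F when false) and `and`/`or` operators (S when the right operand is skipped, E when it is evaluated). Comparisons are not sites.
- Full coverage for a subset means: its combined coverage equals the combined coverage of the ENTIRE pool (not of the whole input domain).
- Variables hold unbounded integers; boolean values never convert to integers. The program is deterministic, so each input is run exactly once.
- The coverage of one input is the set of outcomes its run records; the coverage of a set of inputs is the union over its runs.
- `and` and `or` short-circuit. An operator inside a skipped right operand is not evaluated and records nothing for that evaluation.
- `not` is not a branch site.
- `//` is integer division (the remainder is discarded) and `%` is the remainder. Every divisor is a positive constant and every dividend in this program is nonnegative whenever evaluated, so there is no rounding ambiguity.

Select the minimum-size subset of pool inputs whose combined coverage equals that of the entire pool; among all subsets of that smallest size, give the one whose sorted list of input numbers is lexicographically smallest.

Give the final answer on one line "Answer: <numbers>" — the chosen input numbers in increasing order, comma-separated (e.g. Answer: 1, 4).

run #1 (n=10, z=8) records B1=F, B2=T, B3=S, B4=T, B5=T, B6=E, B7=F
run #2 (n=7, z=4) records B1=F, B2=T, B3=S, B4=T, B5=T, B6=E, B7=F
run #3 (n=2, z=9) records B1=T, B5=T, B6=E, B7=T
run #4 (n=9, z=10) records B1=F, B2=T, B3=S, B4=T, B5=F, B6=E, B8=F
run #5 (n=4, z=8) records B1=T, B5=F, B6=E, B8=F
run #6 (n=0, z=9) records B1=T, B5=F, B6=E, B8=F
run #7 (n=0, z=5) records B1=F, B2=T, B3=S, B4=T, B5=F, B6=E, B8=T
run #8 (n=8, z=4) records B1=F, B2=T, B3=S, B4=T, B5=F, B6=E, B8=F
run #9 (n=5, z=6) records B1=F, B2=T, B3=S, B4=T, B5=F, B6=E, B8=F
run #10 (n=8, z=5) records B1=F, B2=T, B3=S, B4=T, B5=F, B6=E, B8=F
the full pool covers 12 outcomes: B1=T, B1=F, B2=T, B3=S, B4=T, B5=T, B5=F, B6=E, B7=T, B7=F, B8=T, B8=F
no size-1 subset reaches all 12 outcomes (best union: 7/12)
no size-2 subset reaches all 12 outcomes (best union: 10/12)
no size-3 subset reaches all 12 outcomes (best union: 11/12)
the canonical winner is {1, 3, 4, 7}: size 4, full 12-outcome coverage, earliest index list among size-4 covers

Answer: 1, 3, 4, 7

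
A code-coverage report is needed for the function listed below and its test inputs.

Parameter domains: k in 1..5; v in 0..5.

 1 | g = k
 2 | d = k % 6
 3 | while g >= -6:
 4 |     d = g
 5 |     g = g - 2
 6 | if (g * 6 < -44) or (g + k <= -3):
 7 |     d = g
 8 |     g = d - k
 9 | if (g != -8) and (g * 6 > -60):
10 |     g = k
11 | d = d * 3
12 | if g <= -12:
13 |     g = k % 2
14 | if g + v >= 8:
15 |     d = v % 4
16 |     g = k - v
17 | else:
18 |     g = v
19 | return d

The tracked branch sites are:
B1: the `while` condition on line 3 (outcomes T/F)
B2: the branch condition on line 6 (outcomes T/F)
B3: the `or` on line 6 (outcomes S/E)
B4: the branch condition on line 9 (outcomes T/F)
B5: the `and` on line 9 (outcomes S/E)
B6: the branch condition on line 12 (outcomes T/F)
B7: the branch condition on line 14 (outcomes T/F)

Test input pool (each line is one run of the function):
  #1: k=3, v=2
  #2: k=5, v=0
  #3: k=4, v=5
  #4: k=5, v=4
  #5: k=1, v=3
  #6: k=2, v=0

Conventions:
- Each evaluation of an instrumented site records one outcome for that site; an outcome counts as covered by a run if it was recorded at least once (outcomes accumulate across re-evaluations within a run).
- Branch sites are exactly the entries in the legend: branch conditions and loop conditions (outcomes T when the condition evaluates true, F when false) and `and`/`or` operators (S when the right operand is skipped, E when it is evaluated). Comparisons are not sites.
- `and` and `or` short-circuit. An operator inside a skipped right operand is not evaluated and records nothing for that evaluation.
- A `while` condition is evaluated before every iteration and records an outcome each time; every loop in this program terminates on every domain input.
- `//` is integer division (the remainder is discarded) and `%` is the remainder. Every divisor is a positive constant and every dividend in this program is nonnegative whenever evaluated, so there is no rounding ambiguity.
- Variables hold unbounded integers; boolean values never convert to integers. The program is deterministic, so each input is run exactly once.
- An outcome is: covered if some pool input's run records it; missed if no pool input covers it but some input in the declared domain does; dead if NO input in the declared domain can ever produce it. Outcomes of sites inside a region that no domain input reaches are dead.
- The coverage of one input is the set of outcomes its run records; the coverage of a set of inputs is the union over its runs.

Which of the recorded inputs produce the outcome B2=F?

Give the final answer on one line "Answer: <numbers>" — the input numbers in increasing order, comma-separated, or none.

input #1 (k=3, v=2): does not record B2=F
input #2 (k=5, v=0): records B2=F
input #3 (k=4, v=5): does not record B2=F
input #4 (k=5, v=4): records B2=F
input #5 (k=1, v=3): does not record B2=F
input #6 (k=2, v=0): does not record B2=F

Answer: 2, 4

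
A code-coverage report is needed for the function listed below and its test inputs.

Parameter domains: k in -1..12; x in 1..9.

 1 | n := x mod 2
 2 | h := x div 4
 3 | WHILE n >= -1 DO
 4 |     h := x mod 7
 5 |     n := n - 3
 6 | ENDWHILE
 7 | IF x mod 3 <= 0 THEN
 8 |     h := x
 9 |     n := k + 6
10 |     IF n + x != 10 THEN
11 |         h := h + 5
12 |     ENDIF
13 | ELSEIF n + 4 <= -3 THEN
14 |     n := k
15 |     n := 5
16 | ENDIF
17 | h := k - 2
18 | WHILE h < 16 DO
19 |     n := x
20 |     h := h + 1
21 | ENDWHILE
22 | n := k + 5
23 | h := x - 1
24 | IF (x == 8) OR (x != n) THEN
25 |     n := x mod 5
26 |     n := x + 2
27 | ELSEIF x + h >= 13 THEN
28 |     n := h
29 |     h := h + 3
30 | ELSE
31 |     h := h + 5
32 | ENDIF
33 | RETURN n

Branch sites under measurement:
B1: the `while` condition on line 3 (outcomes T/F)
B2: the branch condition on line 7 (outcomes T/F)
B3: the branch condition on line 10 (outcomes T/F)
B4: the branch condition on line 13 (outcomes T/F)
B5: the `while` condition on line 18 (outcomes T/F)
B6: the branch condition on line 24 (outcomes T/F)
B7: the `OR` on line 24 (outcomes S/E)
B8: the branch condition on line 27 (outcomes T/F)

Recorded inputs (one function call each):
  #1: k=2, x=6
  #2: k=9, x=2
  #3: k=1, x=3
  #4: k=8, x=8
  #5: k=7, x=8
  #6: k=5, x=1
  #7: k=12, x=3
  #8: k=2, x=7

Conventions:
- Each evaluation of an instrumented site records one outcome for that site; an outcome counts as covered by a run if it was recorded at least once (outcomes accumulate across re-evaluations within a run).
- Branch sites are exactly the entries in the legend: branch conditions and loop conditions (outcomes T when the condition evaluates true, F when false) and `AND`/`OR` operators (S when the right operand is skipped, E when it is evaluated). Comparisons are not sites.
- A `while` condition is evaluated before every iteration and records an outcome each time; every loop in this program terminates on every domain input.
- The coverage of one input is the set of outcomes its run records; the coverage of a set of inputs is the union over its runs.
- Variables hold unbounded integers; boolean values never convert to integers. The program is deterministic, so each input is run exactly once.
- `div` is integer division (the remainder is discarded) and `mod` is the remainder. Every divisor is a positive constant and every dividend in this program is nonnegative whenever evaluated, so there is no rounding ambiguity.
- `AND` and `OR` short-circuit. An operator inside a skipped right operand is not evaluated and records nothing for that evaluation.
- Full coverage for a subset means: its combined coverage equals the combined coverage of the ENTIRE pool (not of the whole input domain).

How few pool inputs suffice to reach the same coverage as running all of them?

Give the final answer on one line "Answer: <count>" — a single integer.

#1 (k=2, x=6) -> B1->T, B1->F, B2->T, B3->T, B5->T, B5->T, B5->T, B5->T, B5->T, B5->T, B5->T, B5->T, B5->T, B5->T, ...; covered: B1=T, B1=F, B2=T, B3=T, B5=T, B5=F, B6=T, B7=E
#2 (k=9, x=2) -> B1->T, B1->F, B2->F, B4->F, B5->T, B5->T, B5->T, B5->T, B5->T, B5->T, B5->T, B5->T, B5->T, B5->F, ...; covered: B1=T, B1=F, B2=F, B4=F, B5=T, B5=F, B6=T, B7=E
#3 (k=1, x=3) -> B1->T, B1->F, B2->T, B3->F, B5->T, B5->T, B5->T, B5->T, B5->T, B5->T, B5->T, B5->T, B5->T, B5->T, ...; covered: B1=T, B1=F, B2=T, B3=F, B5=T, B5=F, B6=T, B7=E
#4 (k=8, x=8) -> B1->T, B1->F, B2->F, B4->F, B5->T, B5->T, B5->T, B5->T, B5->T, B5->T, B5->T, B5->T, B5->T, B5->T, ...; covered: B1=T, B1=F, B2=F, B4=F, B5=T, B5=F, B6=T, B7=S
#5 (k=7, x=8) -> B1->T, B1->F, B2->F, B4->F, B5->T, B5->T, B5->T, B5->T, B5->T, B5->T, B5->T, B5->T, B5->T, B5->T, ...; covered: B1=T, B1=F, B2=F, B4=F, B5=T, B5=F, B6=T, B7=S
#6 (k=5, x=1) -> B1->T, B1->F, B2->F, B4->F, B5->T, B5->T, B5->T, B5->T, B5->T, B5->T, B5->T, B5->T, B5->T, B5->T, ...; covered: B1=T, B1=F, B2=F, B4=F, B5=T, B5=F, B6=T, B7=E
#7 (k=12, x=3) -> B1->T, B1->F, B2->T, B3->T, B5->T, B5->T, B5->T, B5->T, B5->T, B5->T, B5->F, B7->E, B6->T; covered: B1=T, B1=F, B2=T, B3=T, B5=T, B5=F, B6=T, B7=E
#8 (k=2, x=7) -> B1->T, B1->F, B2->F, B4->F, B5->T, B5->T, B5->T, B5->T, B5->T, B5->T, B5->T, B5->T, B5->T, B5->T, ...; covered: B1=T, B1=F, B2=F, B4=F, B5=T, B5=F, B6=F, B7=E, B8=T
together the pool reaches 14 outcomes: B1=T, B1=F, B2=T, B2=F, B3=T, B3=F, B4=F, B5=T, B5=F, B6=T, B6=F, B7=S, B7=E, B8=T
no size-1 subset reaches all 14 outcomes (best union: 9/14)
no size-2 subset reaches all 14 outcomes (best union: 12/14)
no size-3 subset reaches all 14 outcomes (best union: 13/14)
the canonical winner is {1, 3, 4, 8}: size 4, full 14-outcome coverage, earliest index list among size-4 covers

Answer: 4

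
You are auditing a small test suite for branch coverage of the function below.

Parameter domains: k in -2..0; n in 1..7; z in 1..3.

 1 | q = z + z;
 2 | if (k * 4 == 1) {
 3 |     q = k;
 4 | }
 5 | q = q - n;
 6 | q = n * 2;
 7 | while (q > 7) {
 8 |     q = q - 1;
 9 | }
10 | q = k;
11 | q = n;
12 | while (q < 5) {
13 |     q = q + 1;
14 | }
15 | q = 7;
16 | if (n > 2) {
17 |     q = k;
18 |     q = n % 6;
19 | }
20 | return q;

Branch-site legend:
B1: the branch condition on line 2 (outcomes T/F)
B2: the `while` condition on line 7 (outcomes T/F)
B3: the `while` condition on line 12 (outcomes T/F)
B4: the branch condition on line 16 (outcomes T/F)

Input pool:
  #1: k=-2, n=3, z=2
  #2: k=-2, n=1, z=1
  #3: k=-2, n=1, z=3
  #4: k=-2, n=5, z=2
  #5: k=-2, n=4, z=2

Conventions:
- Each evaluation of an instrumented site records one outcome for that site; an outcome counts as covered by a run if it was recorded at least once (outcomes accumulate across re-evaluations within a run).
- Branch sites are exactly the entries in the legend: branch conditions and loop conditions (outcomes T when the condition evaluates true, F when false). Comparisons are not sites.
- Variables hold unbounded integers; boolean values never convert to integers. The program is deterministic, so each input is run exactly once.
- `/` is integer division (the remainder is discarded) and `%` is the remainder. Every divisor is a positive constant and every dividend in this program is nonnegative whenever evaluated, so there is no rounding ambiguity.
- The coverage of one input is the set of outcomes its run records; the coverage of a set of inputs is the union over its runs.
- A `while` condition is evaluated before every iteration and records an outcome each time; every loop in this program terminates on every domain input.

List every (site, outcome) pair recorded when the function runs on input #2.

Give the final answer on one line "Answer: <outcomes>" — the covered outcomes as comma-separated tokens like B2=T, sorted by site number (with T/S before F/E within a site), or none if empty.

Event log for input #2 (k=-2, n=1, z=1):
  B1->F, B2->F, B3->T, B3->T, B3->T, B3->T, B3->F, B4->F
as a set, this run covers: B1=F, B2=F, B3=T, B3=F, B4=F

Answer: B1=F, B2=F, B3=T, B3=F, B4=F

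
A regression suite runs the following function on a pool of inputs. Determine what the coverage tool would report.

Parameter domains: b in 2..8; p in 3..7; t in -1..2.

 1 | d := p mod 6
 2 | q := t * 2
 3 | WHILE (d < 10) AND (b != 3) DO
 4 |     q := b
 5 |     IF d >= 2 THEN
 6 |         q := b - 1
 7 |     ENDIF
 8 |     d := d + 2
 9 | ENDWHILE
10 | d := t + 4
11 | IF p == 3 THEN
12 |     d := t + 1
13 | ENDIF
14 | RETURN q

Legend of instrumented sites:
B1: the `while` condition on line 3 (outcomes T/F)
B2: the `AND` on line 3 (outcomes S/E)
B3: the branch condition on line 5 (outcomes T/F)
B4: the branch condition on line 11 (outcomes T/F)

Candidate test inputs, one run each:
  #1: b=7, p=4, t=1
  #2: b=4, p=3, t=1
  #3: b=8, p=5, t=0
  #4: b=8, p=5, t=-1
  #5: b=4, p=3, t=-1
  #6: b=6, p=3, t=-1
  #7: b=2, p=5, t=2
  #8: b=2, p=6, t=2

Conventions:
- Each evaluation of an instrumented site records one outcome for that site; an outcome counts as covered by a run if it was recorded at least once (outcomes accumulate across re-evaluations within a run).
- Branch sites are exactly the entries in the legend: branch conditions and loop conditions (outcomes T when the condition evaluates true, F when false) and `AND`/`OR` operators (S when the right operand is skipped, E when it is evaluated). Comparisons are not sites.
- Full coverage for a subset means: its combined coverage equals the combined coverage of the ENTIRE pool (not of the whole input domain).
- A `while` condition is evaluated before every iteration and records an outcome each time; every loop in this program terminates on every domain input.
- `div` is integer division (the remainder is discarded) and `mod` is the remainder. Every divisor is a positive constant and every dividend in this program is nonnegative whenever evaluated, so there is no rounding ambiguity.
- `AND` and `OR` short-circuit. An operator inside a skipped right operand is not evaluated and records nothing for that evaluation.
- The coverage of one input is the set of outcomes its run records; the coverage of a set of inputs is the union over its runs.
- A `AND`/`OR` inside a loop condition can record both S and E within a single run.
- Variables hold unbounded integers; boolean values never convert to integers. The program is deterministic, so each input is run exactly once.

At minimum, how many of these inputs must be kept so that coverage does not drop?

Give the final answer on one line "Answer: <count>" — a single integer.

test 1 (b=7, p=4, t=1) hits B1=T, B1=F, B2=S, B2=E, B3=T, B4=F
test 2 (b=4, p=3, t=1) hits B1=T, B1=F, B2=S, B2=E, B3=T, B4=T
test 3 (b=8, p=5, t=0) hits B1=T, B1=F, B2=S, B2=E, B3=T, B4=F
test 4 (b=8, p=5, t=-1) hits B1=T, B1=F, B2=S, B2=E, B3=T, B4=F
test 5 (b=4, p=3, t=-1) hits B1=T, B1=F, B2=S, B2=E, B3=T, B4=T
test 6 (b=6, p=3, t=-1) hits B1=T, B1=F, B2=S, B2=E, B3=T, B4=T
test 7 (b=2, p=5, t=2) hits B1=T, B1=F, B2=S, B2=E, B3=T, B4=F
test 8 (b=2, p=6, t=2) hits B1=T, B1=F, B2=S, B2=E, B3=T, B3=F, B4=F
the full pool covers 8 outcomes: B1=T, B1=F, B2=S, B2=E, B3=T, B3=F, B4=T, B4=F
every size-1 subset falls short of the 8 outcomes (best: 7/8)
size 2: inputs {2, 8} cover all 8 outcomes, and no lexicographically smaller subset of this size does

Answer: 2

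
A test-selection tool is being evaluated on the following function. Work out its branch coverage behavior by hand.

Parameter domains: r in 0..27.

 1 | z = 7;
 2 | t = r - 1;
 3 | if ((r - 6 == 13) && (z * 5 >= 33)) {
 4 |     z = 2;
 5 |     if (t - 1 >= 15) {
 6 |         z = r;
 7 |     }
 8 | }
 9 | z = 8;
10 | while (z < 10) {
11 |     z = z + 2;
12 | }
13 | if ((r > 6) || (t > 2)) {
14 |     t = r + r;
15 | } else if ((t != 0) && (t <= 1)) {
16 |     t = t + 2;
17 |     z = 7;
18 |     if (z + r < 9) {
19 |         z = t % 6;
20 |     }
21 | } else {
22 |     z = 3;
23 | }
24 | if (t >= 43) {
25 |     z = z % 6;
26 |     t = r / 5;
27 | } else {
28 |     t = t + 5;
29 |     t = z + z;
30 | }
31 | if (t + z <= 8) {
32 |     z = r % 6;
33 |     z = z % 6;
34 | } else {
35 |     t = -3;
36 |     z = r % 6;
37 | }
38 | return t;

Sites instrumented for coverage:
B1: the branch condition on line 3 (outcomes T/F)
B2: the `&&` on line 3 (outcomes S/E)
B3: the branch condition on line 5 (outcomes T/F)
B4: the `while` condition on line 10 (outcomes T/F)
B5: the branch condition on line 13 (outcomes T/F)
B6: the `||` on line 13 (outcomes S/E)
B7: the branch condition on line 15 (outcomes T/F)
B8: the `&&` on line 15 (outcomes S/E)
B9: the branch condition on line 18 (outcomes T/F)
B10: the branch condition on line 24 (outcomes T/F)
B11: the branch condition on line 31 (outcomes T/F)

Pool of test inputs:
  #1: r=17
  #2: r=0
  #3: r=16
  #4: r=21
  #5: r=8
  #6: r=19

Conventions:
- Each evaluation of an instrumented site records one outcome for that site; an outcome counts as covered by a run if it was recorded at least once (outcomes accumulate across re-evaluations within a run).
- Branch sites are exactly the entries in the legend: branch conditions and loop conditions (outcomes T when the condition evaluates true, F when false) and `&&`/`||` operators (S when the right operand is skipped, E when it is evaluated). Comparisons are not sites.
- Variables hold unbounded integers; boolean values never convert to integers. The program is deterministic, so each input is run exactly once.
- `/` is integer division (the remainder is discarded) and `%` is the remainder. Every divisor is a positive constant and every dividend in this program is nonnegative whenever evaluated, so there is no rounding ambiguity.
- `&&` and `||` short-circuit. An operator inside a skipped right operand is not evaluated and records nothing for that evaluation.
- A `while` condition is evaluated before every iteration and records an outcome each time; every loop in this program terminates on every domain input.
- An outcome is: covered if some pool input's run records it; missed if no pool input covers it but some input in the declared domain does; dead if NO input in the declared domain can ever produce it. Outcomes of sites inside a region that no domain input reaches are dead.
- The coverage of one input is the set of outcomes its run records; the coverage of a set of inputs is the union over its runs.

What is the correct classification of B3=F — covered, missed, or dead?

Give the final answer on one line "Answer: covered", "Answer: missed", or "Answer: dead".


no pool input records B3=F
checking all 28 inputs in the declared domain: B3=F is never recorded -> dead
Answer: dead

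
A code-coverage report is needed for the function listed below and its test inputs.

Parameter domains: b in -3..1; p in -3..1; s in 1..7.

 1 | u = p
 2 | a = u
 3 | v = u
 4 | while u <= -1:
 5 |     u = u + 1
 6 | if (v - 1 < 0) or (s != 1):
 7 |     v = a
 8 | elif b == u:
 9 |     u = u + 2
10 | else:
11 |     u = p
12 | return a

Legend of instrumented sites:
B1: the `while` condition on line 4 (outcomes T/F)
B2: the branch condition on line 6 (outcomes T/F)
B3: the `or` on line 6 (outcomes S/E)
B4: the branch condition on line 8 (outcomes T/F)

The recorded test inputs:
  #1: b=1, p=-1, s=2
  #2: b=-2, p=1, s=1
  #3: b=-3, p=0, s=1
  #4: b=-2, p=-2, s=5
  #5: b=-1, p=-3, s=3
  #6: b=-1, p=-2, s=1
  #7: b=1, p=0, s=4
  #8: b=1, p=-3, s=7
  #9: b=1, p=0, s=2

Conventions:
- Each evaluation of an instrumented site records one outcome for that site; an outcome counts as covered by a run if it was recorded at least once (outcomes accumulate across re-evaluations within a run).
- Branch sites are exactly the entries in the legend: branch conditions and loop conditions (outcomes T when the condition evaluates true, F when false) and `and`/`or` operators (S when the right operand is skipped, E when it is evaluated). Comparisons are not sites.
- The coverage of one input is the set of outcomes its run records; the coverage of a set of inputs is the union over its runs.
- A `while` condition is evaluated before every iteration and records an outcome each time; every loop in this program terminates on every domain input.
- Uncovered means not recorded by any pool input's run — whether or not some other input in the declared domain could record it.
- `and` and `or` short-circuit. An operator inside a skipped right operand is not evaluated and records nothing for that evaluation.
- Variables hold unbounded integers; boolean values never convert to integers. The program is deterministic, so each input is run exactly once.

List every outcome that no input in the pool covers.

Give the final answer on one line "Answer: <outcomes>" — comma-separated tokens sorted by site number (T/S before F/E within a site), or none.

input #1, b=1, p=-1, s=2: outcomes B1=T, B1=F, B2=T, B3=S
input #2, b=-2, p=1, s=1: outcomes B1=F, B2=F, B3=E, B4=F
input #3, b=-3, p=0, s=1: outcomes B1=F, B2=T, B3=S
input #4, b=-2, p=-2, s=5: outcomes B1=T, B1=F, B2=T, B3=S
input #5, b=-1, p=-3, s=3: outcomes B1=T, B1=F, B2=T, B3=S
input #6, b=-1, p=-2, s=1: outcomes B1=T, B1=F, B2=T, B3=S
input #7, b=1, p=0, s=4: outcomes B1=F, B2=T, B3=S
input #8, b=1, p=-3, s=7: outcomes B1=T, B1=F, B2=T, B3=S
input #9, b=1, p=0, s=2: outcomes B1=F, B2=T, B3=S
union over the pool: B1=T, B1=F, B2=T, B2=F, B3=S, B3=E, B4=F
uncovered (1 of 8): B4=T

Answer: B4=T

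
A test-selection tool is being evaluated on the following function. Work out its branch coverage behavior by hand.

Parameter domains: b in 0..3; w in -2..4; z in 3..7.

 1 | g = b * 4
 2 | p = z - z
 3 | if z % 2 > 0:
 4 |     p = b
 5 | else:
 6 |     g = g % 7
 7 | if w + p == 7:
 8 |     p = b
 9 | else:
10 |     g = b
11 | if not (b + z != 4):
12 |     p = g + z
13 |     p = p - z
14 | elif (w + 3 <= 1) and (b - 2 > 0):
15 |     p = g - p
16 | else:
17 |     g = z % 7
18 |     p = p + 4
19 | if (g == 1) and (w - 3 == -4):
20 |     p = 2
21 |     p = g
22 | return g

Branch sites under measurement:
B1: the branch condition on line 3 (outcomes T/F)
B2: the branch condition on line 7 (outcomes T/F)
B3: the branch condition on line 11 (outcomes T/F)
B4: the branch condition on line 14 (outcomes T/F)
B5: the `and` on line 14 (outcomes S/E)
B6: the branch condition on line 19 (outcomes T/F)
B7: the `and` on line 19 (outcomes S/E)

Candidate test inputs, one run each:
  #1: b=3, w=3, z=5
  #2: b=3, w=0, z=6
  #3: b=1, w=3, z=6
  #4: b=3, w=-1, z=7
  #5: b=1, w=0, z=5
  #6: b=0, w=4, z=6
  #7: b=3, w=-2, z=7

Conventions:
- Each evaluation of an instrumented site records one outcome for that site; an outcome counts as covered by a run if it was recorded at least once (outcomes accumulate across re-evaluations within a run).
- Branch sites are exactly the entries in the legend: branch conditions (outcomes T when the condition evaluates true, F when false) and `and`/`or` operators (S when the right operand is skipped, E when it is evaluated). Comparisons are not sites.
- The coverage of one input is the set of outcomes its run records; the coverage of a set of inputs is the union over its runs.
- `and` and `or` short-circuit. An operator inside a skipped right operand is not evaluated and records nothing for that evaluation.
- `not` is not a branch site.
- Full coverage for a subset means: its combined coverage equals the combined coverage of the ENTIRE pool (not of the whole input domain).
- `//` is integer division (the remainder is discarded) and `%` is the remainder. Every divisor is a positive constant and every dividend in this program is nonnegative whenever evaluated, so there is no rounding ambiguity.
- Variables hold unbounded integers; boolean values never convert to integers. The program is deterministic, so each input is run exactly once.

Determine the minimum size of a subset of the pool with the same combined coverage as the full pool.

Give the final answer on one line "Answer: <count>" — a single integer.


test 1 (b=3, w=3, z=5) fires B1->T, B2->F, B3->F, B5->S, B4->F, B7->S, B6->F; hits B1=T, B2=F, B3=F, B4=F, B5=S, B6=F, B7=S
test 2 (b=3, w=0, z=6) fires B1->F, B2->F, B3->F, B5->S, B4->F, B7->S, B6->F; hits B1=F, B2=F, B3=F, B4=F, B5=S, B6=F, B7=S
test 3 (b=1, w=3, z=6) fires B1->F, B2->F, B3->F, B5->S, B4->F, B7->S, B6->F; hits B1=F, B2=F, B3=F, B4=F, B5=S, B6=F, B7=S
test 4 (b=3, w=-1, z=7) fires B1->T, B2->F, B3->F, B5->S, B4->F, B7->S, B6->F; hits B1=T, B2=F, B3=F, B4=F, B5=S, B6=F, B7=S
test 5 (b=1, w=0, z=5) fires B1->T, B2->F, B3->F, B5->S, B4->F, B7->S, B6->F; hits B1=T, B2=F, B3=F, B4=F, B5=S, B6=F, B7=S
test 6 (b=0, w=4, z=6) fires B1->F, B2->F, B3->F, B5->S, B4->F, B7->S, B6->F; hits B1=F, B2=F, B3=F, B4=F, B5=S, B6=F, B7=S
test 7 (b=3, w=-2, z=7) fires B1->T, B2->F, B3->F, B5->E, B4->T, B7->S, B6->F; hits B1=T, B2=F, B3=F, B4=T, B5=E, B6=F, B7=S
union over all inputs: B1=T, B1=F, B2=F, B3=F, B4=T, B4=F, B5=S, B5=E, B6=F, B7=S (10 outcomes)
checked all size-1 subsets: none covers 10 outcomes (max 7/10)
inputs {2, 7} (size 2) cover everything; no size-2 subset with a lexicographically smaller index list covers all 10
Answer: 2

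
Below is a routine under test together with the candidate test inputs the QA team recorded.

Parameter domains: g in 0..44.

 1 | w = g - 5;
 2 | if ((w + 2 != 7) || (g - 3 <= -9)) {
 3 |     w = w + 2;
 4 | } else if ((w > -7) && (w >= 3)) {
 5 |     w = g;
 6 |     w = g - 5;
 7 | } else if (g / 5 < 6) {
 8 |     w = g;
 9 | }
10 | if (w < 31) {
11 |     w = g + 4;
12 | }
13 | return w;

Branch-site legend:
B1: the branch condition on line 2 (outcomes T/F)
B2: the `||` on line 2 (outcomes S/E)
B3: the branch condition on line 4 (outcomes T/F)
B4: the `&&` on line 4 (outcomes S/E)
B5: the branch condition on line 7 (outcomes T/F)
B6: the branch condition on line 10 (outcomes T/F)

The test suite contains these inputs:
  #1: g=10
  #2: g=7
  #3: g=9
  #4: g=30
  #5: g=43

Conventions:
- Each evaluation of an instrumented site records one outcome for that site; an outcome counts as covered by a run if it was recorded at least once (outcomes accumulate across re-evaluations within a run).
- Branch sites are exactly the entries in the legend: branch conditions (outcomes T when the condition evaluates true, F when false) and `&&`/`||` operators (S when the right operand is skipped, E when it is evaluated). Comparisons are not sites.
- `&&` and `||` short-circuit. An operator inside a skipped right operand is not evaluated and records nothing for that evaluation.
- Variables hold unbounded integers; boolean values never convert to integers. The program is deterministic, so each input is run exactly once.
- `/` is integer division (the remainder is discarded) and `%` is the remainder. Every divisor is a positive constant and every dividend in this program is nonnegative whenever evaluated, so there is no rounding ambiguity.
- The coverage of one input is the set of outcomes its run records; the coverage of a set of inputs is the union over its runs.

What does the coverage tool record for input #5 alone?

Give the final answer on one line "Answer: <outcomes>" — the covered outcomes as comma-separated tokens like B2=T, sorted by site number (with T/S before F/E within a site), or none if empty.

Tracing the run of input #5 (g=43):
  B2->S, B1->T, B6->F
deduplicating events, the covered set is: B1=T, B2=S, B6=F

Answer: B1=T, B2=S, B6=F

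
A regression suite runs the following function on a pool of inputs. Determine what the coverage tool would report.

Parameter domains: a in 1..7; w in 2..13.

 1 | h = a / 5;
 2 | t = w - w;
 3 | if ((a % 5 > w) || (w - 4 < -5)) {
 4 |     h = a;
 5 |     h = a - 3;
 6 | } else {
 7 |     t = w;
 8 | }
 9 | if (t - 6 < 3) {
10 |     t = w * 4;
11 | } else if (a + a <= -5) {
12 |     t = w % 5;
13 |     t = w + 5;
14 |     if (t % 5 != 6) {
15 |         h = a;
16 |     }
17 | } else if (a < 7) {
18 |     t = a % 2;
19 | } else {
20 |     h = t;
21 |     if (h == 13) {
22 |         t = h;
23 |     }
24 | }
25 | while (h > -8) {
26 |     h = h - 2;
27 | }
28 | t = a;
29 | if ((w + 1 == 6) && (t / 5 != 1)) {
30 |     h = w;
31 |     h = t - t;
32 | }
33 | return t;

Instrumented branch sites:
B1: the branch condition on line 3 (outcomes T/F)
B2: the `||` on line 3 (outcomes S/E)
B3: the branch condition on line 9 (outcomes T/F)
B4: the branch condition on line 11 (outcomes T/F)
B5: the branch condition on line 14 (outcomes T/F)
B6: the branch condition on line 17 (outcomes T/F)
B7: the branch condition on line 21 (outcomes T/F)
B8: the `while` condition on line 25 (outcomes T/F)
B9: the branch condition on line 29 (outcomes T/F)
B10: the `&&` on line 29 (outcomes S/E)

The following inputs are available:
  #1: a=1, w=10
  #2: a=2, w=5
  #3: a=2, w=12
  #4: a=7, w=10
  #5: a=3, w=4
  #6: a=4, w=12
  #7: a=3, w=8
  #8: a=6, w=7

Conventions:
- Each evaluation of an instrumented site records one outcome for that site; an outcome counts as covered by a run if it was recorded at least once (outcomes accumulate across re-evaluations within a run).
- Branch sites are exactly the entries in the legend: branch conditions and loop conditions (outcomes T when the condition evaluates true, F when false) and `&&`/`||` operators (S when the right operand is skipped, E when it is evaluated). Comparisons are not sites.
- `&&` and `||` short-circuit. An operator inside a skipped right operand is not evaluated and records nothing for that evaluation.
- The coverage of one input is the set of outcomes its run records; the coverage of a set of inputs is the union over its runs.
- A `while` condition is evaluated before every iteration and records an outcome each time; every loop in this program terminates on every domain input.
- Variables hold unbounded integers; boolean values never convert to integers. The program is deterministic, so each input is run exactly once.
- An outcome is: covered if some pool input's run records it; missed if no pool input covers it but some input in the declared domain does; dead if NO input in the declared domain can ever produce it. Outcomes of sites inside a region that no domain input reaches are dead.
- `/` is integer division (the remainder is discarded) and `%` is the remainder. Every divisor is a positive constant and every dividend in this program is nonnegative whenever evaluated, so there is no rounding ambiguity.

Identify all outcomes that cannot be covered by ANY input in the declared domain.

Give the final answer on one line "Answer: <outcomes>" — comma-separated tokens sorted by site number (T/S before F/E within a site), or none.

running all 84 domain inputs and tallying outcomes:
  B4=T: unreachable across the whole domain -> dead
  B5=T: unreachable across the whole domain -> dead
  B5=F: unreachable across the whole domain -> dead
  reachable outcomes have witnesses, e.g. B1=T (e.g. a=3, w=2), B1=F (e.g. a=1, w=2), B2=S (e.g. a=3, w=2), B2=E (e.g. a=1, w=2)

Answer: B4=T, B5=T, B5=F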